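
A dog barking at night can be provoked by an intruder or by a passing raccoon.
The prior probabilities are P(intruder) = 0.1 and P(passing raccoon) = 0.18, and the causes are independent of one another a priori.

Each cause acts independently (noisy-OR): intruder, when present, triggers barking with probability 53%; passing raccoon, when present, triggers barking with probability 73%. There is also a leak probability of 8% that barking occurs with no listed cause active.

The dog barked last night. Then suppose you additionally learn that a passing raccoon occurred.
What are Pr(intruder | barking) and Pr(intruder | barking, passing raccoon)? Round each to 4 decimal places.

Under noisy-OR, P(barking | causes) = 1 − (1−0.08)·∏(1−qᵢ) over the active causes.
Numerator (weight on configurations with intruder): 0.046543 + 0.015899 = 0.062442
Normalizer over all consistent configurations: 0.08·0.9·0.82 + 0.7516·0.9·0.18 + 0.5676·0.1·0.82 + 0.883252·0.1·0.18 = 0.243241
P(intruder | barking) = 0.062442/0.243241 ≈ 0.2567

Now also conditioning on passing raccoon=true:
Sum P(barking|·) weighted by the priors over both values of intruder:
  P(barking | passing raccoon) = 0.7516·0.9 + 0.883252·0.1
        = 0.676440 + 0.088325 = 0.764765
Configurations with intruder contribute 0.088325, so
  P(intruder | barking, passing raccoon) = 0.088325 / 0.764765 ≈ 0.1155

Pr(intruder | barking) ≈ 0.2567; Pr(intruder | barking, passing raccoon) ≈ 0.1155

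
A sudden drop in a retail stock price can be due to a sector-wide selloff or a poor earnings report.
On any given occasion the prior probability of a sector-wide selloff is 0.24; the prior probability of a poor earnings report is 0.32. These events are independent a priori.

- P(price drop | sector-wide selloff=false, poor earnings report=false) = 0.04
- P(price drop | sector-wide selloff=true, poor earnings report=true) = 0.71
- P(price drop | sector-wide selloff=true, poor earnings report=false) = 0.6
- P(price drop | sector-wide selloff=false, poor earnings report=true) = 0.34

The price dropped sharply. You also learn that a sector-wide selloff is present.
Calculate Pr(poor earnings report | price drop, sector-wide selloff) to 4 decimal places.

Pr(poor earnings report | price drop, sector-wide selloff) ≈ 0.3577

Sum P(price drop|·) weighted by the priors over both values of poor earnings report:
  P(price drop | sector-wide selloff) = 0.6·0.68 + 0.71·0.32
        = 0.408000 + 0.227200 = 0.635200
The terms with poor earnings report present sum to 0.227200, so
  P(poor earnings report | price drop, sector-wide selloff) = 0.227200 / 0.635200 ≈ 0.3577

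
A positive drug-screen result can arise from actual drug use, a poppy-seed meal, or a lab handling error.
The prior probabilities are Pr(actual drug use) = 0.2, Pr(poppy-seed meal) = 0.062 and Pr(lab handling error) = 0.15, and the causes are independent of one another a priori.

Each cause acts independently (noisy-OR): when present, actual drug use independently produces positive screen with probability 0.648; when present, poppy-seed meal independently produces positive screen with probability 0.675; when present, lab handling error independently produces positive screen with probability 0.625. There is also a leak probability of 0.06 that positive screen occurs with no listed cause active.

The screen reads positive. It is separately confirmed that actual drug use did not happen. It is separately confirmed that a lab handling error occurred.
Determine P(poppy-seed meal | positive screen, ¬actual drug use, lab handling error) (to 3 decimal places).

Under noisy-OR, P(positive screen | causes) = 1 − (1−0.06)·∏(1−qᵢ) over the active causes.
Weight on poppy-seed meal=true, given the evidence: 0.885437·0.062 = 0.054897
The normalizing constant is 0.6475·0.938 + 0.885437·0.062 = 0.662252
P(poppy-seed meal | positive screen, ¬actual drug use, lab handling error) = 0.054897/0.662252 ≈ 0.083

P(poppy-seed meal | positive screen, ¬actual drug use, lab handling error) ≈ 0.083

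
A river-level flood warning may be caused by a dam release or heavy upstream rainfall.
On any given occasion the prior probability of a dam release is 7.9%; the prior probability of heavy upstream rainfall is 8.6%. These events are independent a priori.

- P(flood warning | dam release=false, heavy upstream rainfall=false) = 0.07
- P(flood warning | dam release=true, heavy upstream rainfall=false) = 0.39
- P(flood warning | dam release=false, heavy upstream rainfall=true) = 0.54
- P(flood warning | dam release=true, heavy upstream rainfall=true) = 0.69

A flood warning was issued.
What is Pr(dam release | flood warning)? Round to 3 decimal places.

Pr(dam release | flood warning) ≈ 0.244

Weight on dam release=true, given the evidence: 0.028160 + 0.004688 = 0.032848
The normalizing constant is 0.07×0.921×0.914 + 0.54×0.921×0.086 + 0.39×0.079×0.914 + 0.69×0.079×0.086 = 0.134545
Posterior = 0.032848 / 0.134545 ≈ 0.244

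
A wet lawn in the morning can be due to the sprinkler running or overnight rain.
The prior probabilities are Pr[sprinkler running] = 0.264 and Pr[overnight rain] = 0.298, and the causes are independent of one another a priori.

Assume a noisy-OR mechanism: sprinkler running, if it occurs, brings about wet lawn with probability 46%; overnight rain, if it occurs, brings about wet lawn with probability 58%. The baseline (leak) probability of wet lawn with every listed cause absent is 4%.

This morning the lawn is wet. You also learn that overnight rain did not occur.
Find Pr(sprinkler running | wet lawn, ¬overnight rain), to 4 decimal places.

Under noisy-OR, P(wet lawn | causes) = 1 − (1−0.04)·∏(1−qᵢ) over the active causes.
Numerator (weight on configurations with sprinkler running): 0.4816*0.264 = 0.127142
Normalizer over all consistent configurations: 0.04*0.736 + 0.4816*0.264 = 0.156582
P(sprinkler running | wet lawn, ¬overnight rain) = 0.127142/0.156582 ≈ 0.8120

Pr(sprinkler running | wet lawn, ¬overnight rain) ≈ 0.8120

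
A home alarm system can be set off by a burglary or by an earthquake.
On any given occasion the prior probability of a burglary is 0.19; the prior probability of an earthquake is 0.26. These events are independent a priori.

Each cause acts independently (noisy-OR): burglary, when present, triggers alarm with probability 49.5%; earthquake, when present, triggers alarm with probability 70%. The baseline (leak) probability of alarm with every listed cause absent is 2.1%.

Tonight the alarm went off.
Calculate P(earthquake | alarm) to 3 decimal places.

Under noisy-OR, P(alarm | causes) = 1 − (1−0.021)·∏(1−qᵢ) over the active causes.
P(alarm) = 0.021×0.81×0.74 + 0.7063×0.81×0.26 + 0.505605×0.19×0.74 + 0.851681×0.19×0.26 = 0.012587 + 0.148747 + 0.071088 + 0.042073 = 0.274495
Restricting to configurations with earthquake present: 0.148747 + 0.042073 = 0.190820.
P(earthquake | alarm) = 0.190820 / 0.274495 ≈ 0.695

P(earthquake | alarm) ≈ 0.695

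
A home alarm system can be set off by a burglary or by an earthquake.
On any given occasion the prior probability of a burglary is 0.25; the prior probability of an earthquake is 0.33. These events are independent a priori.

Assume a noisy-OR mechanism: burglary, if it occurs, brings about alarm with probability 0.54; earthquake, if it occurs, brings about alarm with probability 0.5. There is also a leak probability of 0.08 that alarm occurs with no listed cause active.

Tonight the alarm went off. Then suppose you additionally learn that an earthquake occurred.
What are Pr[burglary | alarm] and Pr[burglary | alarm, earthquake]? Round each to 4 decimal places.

Under noisy-OR, P(alarm | causes) = 1 − (1−0.08)·∏(1−qᵢ) over the active causes.
P(alarm) = 0.08·0.75·0.67 + 0.54·0.75·0.33 + 0.5768·0.25·0.67 + 0.7884·0.25·0.33 = 0.040200 + 0.133650 + 0.096614 + 0.065043 = 0.335507
Of this, 0.161657 comes from 0.096614 + 0.065043 (the burglary=true cases).
So P(burglary | alarm) = 0.161657/0.335507 ≈ 0.4818.

Now also conditioning on earthquake=true:
By total probability over both values of burglary:
  P(alarm | earthquake) = 0.54*0.75 + 0.7884*0.25
        = 0.405000 + 0.197100 = 0.602100
Keeping only the burglary-present terms gives 0.197100, so
  P(burglary | alarm, earthquake) = 0.197100 / 0.602100 ≈ 0.3274
The drop from 0.4818 to 0.3274 is the explaining-away (discounting) effect.

Pr[burglary | alarm] ≈ 0.4818; Pr[burglary | alarm, earthquake] ≈ 0.3274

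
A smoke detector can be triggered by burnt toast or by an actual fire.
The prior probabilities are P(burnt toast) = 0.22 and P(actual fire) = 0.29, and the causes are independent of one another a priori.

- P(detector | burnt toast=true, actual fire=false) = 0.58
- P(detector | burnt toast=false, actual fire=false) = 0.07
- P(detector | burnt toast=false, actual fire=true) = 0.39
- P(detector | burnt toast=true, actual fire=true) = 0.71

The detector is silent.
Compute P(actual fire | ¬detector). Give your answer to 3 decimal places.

P(actual fire | ¬detector) ≈ 0.212

By total probability over the 4 (burnt toast, actual fire) configurations:
  P(¬detector) = 0.93×0.78×0.71 + 0.61×0.78×0.29 + 0.42×0.22×0.71 + 0.29×0.22×0.29
        = 0.515034 + 0.137982 + 0.065604 + 0.018502 = 0.737122
Configurations with actual fire contribute 0.156484, so
  P(actual fire | ¬detector) = 0.156484 / 0.737122 ≈ 0.212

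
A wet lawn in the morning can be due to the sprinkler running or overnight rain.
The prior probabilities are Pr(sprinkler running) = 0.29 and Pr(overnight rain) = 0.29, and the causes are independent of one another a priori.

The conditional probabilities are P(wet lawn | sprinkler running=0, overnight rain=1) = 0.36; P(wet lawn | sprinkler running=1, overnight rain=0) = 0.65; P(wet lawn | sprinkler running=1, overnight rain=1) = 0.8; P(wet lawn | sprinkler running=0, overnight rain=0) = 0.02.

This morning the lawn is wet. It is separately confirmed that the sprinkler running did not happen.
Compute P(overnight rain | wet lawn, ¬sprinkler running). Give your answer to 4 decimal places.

By total probability over both values of overnight rain:
  P(wet lawn | ¬sprinkler running) = 0.02*0.71 + 0.36*0.29
        = 0.014200 + 0.104400 = 0.118600
The terms with overnight rain present sum to 0.104400, so
  P(overnight rain | wet lawn, ¬sprinkler running) = 0.104400 / 0.118600 ≈ 0.8803

P(overnight rain | wet lawn, ¬sprinkler running) ≈ 0.8803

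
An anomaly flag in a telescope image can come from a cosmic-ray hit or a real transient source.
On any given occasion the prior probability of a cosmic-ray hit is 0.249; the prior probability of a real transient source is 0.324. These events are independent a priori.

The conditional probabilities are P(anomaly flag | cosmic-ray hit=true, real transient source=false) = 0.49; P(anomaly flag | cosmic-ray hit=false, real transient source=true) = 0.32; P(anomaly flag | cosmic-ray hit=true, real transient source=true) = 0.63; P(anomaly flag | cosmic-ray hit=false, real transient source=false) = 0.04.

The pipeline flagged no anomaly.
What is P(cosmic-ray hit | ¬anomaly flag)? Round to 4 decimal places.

P(cosmic-ray hit | ¬anomaly flag) ≈ 0.1505

P(¬anomaly flag) = 0.96·0.751·0.676 + 0.68·0.751·0.324 + 0.51·0.249·0.676 + 0.37·0.249·0.324 = 0.487369 + 0.165460 + 0.085845 + 0.029850 = 0.768524
Restricting to configurations with cosmic-ray hit present: 0.085845 + 0.029850 = 0.115695.
So P(cosmic-ray hit | ¬anomaly flag) = 0.115695/0.768524 ≈ 0.1505.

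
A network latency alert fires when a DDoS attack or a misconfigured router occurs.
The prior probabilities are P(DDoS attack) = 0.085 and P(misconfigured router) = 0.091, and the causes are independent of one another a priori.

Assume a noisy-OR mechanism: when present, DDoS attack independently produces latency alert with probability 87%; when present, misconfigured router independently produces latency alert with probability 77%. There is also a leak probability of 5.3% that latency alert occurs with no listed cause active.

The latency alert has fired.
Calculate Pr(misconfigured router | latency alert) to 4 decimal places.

Under noisy-OR, P(latency alert | causes) = 1 − (1−0.053)·∏(1−qᵢ) over the active causes.
Enumerate the 4 (DDoS attack, misconfigured router) configurations and weight by the priors:
  P(latency alert) = 0.053*0.915*0.909 + 0.78219*0.915*0.091 + 0.87689*0.085*0.909 + 0.971685*0.085*0.091
        = 0.044082 + 0.065129 + 0.067753 + 0.007516 = 0.184480
Keeping only the misconfigured router-present terms gives 0.072645, so
  P(misconfigured router | latency alert) = 0.072645 / 0.184480 ≈ 0.3938

Pr(misconfigured router | latency alert) ≈ 0.3938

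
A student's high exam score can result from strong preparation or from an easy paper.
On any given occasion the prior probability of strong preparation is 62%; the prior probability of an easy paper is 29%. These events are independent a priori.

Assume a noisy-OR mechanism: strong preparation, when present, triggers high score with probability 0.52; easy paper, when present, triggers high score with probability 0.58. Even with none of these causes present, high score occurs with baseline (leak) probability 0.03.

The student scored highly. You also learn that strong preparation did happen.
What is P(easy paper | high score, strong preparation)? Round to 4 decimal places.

Under noisy-OR, P(high score | causes) = 1 − (1−0.03)·∏(1−qᵢ) over the active causes.
Sum P(high score|·) weighted by the priors over both values of easy paper:
  P(high score | strong preparation) = 0.5344*0.71 + 0.804448*0.29
        = 0.379424 + 0.233290 = 0.612714
Keeping only the easy paper-present terms gives 0.233290, so
  P(easy paper | high score, strong preparation) = 0.233290 / 0.612714 ≈ 0.3807

P(easy paper | high score, strong preparation) ≈ 0.3807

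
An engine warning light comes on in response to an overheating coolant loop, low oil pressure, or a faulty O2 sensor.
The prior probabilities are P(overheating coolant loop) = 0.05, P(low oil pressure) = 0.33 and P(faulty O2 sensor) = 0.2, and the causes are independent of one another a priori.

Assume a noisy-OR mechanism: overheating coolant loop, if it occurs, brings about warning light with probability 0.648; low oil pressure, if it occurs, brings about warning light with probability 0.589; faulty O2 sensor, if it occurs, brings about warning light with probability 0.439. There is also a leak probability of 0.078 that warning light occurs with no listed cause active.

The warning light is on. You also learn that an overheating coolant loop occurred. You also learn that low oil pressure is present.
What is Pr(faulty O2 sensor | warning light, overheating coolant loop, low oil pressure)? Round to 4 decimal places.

Pr(faulty O2 sensor | warning light, overheating coolant loop, low oil pressure) ≈ 0.2107

Under noisy-OR, P(warning light | causes) = 1 − (1−0.078)·∏(1−qᵢ) over the active causes.
Sum P(warning light|·) weighted by the priors over both values of faulty O2 sensor:
  P(warning light | overheating coolant loop, low oil pressure) = 0.866612*0.8 + 0.92517*0.2
        = 0.693290 + 0.185034 = 0.878324
Configurations with faulty O2 sensor contribute 0.185034, so
  P(faulty O2 sensor | warning light, overheating coolant loop, low oil pressure) = 0.185034 / 0.878324 ≈ 0.2107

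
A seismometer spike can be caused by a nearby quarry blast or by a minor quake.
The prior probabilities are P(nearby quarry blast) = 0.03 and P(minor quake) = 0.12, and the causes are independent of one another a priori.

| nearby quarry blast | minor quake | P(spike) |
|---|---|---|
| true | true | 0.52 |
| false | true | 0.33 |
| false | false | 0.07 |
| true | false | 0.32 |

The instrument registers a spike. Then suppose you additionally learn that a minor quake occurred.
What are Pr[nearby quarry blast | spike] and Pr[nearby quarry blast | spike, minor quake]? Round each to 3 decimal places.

Pr[nearby quarry blast | spike] ≈ 0.095; Pr[nearby quarry blast | spike, minor quake] ≈ 0.046

P(spike) = 0.07*0.97*0.88 + 0.33*0.97*0.12 + 0.32*0.03*0.88 + 0.52*0.03*0.12 = 0.059752 + 0.038412 + 0.008448 + 0.001872 = 0.108484
The nearby quarry blast-present share is 0.008448 + 0.001872 = 0.010320.
So P(nearby quarry blast | spike) = 0.010320/0.108484 ≈ 0.095.

With the extra evidence:
P(spike | minor quake) = 0.33*0.97 + 0.52*0.03 = 0.320100 + 0.015600 = 0.335700
The nearby quarry blast-present share is 0.52*0.03 = 0.015600.
P(nearby quarry blast | spike, minor quake) = 0.015600 / 0.335700 ≈ 0.046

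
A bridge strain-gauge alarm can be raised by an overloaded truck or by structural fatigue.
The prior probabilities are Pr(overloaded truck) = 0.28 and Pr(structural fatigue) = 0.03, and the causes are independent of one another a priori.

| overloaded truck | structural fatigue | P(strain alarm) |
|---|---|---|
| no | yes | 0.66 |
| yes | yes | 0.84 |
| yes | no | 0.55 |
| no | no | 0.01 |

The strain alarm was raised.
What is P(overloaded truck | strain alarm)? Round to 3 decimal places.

P(strain alarm) = 0.01×0.72×0.97 + 0.66×0.72×0.03 + 0.55×0.28×0.97 + 0.84×0.28×0.03 = 0.006984 + 0.014256 + 0.149380 + 0.007056 = 0.177676
The overloaded truck-present share is 0.149380 + 0.007056 = 0.156436.
Hence the posterior is 0.156436/0.177676 ≈ 0.880.

P(overloaded truck | strain alarm) ≈ 0.880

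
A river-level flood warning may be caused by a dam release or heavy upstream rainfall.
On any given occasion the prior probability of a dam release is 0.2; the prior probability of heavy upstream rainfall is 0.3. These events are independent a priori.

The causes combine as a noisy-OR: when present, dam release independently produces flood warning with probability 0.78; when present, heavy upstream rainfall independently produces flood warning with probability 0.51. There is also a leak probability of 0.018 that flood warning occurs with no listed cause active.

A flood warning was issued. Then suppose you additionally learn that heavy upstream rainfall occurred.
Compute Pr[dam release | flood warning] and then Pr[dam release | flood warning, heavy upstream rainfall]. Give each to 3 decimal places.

Pr[dam release | flood warning] ≈ 0.548; Pr[dam release | flood warning, heavy upstream rainfall] ≈ 0.301

Under noisy-OR, P(flood warning | causes) = 1 − (1−0.018)·∏(1−qᵢ) over the active causes.
For the numerator, keep only dam release=true terms: 0.109754 + 0.053648 = 0.163402
The normalizing constant is 0.018×0.8×0.7 + 0.51882×0.8×0.3 + 0.78396×0.2×0.7 + 0.89414×0.2×0.3 = 0.297999
Posterior = 0.163402 / 0.297999 ≈ 0.548

With the extra evidence:
By total probability over both values of dam release:
  P(flood warning | heavy upstream rainfall) = 0.51882*0.8 + 0.89414*0.2
        = 0.415056 + 0.178828 = 0.593884
Keeping only the dam release-present terms gives 0.178828, so
  P(dam release | flood warning, heavy upstream rainfall) = 0.178828 / 0.593884 ≈ 0.301
— heavy upstream rainfall explains away the evidence for dam release.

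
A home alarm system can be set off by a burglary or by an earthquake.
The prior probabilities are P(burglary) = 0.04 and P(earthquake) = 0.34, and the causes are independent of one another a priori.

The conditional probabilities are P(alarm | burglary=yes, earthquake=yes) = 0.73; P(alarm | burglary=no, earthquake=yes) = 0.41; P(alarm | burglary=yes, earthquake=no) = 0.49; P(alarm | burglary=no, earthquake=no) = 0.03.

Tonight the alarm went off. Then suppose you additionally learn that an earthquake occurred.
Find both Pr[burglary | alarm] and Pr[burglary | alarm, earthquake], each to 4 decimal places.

For the numerator, keep only burglary=true terms: 0.012936 + 0.009928 = 0.022864
Normalizer over all consistent configurations: 0.03×0.96×0.66 + 0.41×0.96×0.34 + 0.49×0.04×0.66 + 0.73×0.04×0.34 = 0.175696
P(burglary | alarm) = 0.022864/0.175696 ≈ 0.1301

Now condition on the additional information:
Numerator (weight on configurations with burglary): 0.73·0.04 = 0.029200
Denominator P(alarm | earthquake): 0.41·0.96 + 0.73·0.04 = 0.422800
Posterior = 0.029200 / 0.422800 ≈ 0.0691

Pr[burglary | alarm] ≈ 0.1301; Pr[burglary | alarm, earthquake] ≈ 0.0691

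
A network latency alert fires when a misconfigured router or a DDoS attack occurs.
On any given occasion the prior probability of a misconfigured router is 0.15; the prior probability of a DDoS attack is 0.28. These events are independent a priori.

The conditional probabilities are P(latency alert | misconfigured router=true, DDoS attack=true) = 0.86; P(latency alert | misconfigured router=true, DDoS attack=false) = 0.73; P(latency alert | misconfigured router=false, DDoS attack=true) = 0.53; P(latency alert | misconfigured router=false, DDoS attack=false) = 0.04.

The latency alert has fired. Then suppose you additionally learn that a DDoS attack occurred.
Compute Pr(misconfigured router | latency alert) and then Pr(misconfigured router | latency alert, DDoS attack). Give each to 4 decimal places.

Pr(misconfigured router | latency alert) ≈ 0.4329; Pr(misconfigured router | latency alert, DDoS attack) ≈ 0.2226

P(latency alert) = 0.04·0.85·0.72 + 0.53·0.85·0.28 + 0.73·0.15·0.72 + 0.86·0.15·0.28 = 0.024480 + 0.126140 + 0.078840 + 0.036120 = 0.265580
Restricting to configurations with misconfigured router present: 0.078840 + 0.036120 = 0.114960.
P(misconfigured router | latency alert) = 0.114960 / 0.265580 ≈ 0.4329

With the extra evidence:
By total probability over both values of misconfigured router:
  P(latency alert | DDoS attack) = 0.53×0.85 + 0.86×0.15
        = 0.450500 + 0.129000 = 0.579500
Keeping only the misconfigured router-present terms gives 0.129000, so
  P(misconfigured router | latency alert, DDoS attack) = 0.129000 / 0.579500 ≈ 0.2226
Conditioning on DDoS attack lowers the posterior on misconfigured router: the classic explaining-away effect in a common-effect structure.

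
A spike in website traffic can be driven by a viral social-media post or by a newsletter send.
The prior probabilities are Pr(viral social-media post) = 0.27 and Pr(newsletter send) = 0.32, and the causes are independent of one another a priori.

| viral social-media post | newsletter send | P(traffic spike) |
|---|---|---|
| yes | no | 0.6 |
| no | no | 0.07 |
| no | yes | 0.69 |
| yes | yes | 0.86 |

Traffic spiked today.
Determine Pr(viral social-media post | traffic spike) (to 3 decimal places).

Weight on viral social-media post=true, given the evidence: 0.110160 + 0.074304 = 0.184464
Denominator P(traffic spike): 0.07*0.73*0.68 + 0.69*0.73*0.32 + 0.6*0.27*0.68 + 0.86*0.27*0.32 = 0.380396
Posterior = 0.184464 / 0.380396 ≈ 0.485

Pr(viral social-media post | traffic spike) ≈ 0.485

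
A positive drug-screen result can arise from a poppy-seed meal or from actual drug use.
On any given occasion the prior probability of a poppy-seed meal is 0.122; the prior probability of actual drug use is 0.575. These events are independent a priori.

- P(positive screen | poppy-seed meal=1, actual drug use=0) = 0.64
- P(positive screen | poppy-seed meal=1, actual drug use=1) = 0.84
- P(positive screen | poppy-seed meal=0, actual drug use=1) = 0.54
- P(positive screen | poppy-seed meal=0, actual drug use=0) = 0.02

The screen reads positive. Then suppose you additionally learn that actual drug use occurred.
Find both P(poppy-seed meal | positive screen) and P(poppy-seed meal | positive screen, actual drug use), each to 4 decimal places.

P(poppy-seed meal | positive screen) ≈ 0.2475; P(poppy-seed meal | positive screen, actual drug use) ≈ 0.1777

By total probability over the 4 (poppy-seed meal, actual drug use) configurations:
  P(positive screen) = 0.02*0.878*0.425 + 0.54*0.878*0.575 + 0.64*0.122*0.425 + 0.84*0.122*0.575
        = 0.007463 + 0.272619 + 0.033184 + 0.058926 = 0.372192
The terms with poppy-seed meal present sum to 0.092110, so
  P(poppy-seed meal | positive screen) = 0.092110 / 0.372192 ≈ 0.2475

With the extra evidence:
Sum P(positive screen|·) weighted by the priors over both values of poppy-seed meal:
  P(positive screen | actual drug use) = 0.54*0.878 + 0.84*0.122
        = 0.474120 + 0.102480 = 0.576600
The terms with poppy-seed meal present sum to 0.102480, so
  P(poppy-seed meal | positive screen, actual drug use) = 0.102480 / 0.576600 ≈ 0.1777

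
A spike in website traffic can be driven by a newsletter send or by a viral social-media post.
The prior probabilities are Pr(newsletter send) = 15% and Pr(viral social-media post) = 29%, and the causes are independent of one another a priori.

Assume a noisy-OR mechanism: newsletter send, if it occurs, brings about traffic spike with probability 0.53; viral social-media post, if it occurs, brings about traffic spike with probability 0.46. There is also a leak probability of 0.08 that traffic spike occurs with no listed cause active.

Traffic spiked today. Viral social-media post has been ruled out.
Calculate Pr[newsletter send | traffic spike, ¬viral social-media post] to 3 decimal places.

Pr[newsletter send | traffic spike, ¬viral social-media post] ≈ 0.556

Under noisy-OR, P(traffic spike | causes) = 1 − (1−0.08)·∏(1−qᵢ) over the active causes.
For the numerator, keep only newsletter send=true terms: 0.5676·0.15 = 0.085140
Normalizer over all consistent configurations: 0.08·0.85 + 0.5676·0.15 = 0.153140
Posterior = 0.085140 / 0.153140 ≈ 0.556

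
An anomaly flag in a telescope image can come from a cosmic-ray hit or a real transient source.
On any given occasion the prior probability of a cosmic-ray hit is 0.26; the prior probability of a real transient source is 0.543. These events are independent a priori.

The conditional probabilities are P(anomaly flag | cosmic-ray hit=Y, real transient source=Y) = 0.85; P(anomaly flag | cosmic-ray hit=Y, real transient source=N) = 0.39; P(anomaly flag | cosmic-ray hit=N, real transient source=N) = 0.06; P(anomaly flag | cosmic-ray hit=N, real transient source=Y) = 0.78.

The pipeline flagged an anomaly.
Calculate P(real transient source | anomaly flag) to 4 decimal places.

Sum P(anomaly flag|·) weighted by the priors over the 4 (cosmic-ray hit, real transient source) configurations:
  P(anomaly flag) = 0.06×0.74×0.457 + 0.78×0.74×0.543 + 0.39×0.26×0.457 + 0.85×0.26×0.543
        = 0.020291 + 0.313420 + 0.046340 + 0.120003 = 0.500054
The terms with real transient source present sum to 0.433423, so
  P(real transient source | anomaly flag) = 0.433423 / 0.500054 ≈ 0.8668

P(real transient source | anomaly flag) ≈ 0.8668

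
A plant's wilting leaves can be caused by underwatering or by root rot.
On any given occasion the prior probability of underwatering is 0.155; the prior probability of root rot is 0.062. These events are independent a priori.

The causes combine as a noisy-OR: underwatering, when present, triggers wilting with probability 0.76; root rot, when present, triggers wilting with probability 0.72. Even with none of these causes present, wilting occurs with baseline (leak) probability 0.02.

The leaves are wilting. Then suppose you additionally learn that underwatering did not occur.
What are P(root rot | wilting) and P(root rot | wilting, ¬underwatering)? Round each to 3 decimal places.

Under noisy-OR, P(wilting | causes) = 1 − (1−0.02)·∏(1−qᵢ) over the active causes.
P(wilting) = 0.02*0.845*0.938 + 0.7256*0.845*0.062 + 0.7648*0.155*0.938 + 0.934144*0.155*0.062 = 0.015852 + 0.038014 + 0.111194 + 0.008977 = 0.174037
Restricting to configurations with root rot present: 0.038014 + 0.008977 = 0.046991.
P(root rot | wilting) = 0.046991 / 0.174037 ≈ 0.270

With the extra evidence:
Enumerate both values of root rot and weight by the priors:
  P(wilting | ¬underwatering) = 0.02*0.938 + 0.7256*0.062
        = 0.018760 + 0.044987 = 0.063747
Keeping only the root rot-present terms gives 0.044987, so
  P(root rot | wilting, ¬underwatering) = 0.044987 / 0.063747 ≈ 0.706
Ruling out underwatering raises the posterior on root rot — the flip side of explaining away.

P(root rot | wilting) ≈ 0.270; P(root rot | wilting, ¬underwatering) ≈ 0.706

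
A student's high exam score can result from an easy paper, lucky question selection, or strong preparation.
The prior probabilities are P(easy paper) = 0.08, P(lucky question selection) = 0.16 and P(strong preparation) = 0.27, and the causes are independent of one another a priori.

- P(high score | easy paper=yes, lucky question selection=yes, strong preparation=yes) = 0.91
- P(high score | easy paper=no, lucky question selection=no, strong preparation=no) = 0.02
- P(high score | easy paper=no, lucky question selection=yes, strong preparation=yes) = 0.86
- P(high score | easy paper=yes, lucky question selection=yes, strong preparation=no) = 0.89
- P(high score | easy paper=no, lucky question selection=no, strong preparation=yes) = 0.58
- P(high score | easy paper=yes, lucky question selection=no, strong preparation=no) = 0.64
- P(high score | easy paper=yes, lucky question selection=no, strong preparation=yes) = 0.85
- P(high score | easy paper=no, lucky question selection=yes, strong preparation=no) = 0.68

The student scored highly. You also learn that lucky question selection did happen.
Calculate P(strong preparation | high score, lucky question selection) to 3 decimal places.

P(strong preparation | high score, lucky question selection) ≈ 0.314

Weight on strong preparation=true, given the evidence: 0.213624 + 0.019656 = 0.233280
Denominator P(high score | lucky question selection): 0.68*0.92*0.73 + 0.86*0.92*0.27 + 0.89*0.08*0.73 + 0.91*0.08*0.27 = 0.741944
P(strong preparation | high score, lucky question selection) = 0.233280/0.741944 ≈ 0.314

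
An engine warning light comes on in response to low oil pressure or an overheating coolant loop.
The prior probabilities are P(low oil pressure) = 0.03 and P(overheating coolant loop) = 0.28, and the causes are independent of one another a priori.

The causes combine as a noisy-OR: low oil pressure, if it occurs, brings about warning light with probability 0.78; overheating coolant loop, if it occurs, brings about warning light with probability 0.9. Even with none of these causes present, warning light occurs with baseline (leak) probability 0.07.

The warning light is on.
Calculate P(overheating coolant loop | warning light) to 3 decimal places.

P(overheating coolant loop | warning light) ≈ 0.794

Under noisy-OR, P(warning light | causes) = 1 − (1−0.07)·∏(1−qᵢ) over the active causes.
Sum P(warning light|·) weighted by the priors over the 4 (low oil pressure, overheating coolant loop) configurations:
  P(warning light) = 0.07*0.97*0.72 + 0.907*0.97*0.28 + 0.7954*0.03*0.72 + 0.97954*0.03*0.28
        = 0.048888 + 0.246341 + 0.017181 + 0.008228 = 0.320638
The terms with overheating coolant loop present sum to 0.254569, so
  P(overheating coolant loop | warning light) = 0.254569 / 0.320638 ≈ 0.794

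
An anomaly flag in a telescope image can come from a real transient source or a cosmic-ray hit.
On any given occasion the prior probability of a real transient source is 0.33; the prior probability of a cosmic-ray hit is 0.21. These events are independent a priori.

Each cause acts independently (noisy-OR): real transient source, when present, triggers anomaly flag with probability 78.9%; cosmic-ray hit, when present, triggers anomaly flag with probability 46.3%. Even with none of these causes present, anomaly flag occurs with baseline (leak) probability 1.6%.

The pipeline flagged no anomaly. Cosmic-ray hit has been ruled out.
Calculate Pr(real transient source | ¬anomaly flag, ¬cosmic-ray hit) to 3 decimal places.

Under noisy-OR, P(anomaly flag | causes) = 1 − (1−0.016)·∏(1−qᵢ) over the active causes.
By total probability over both values of real transient source:
  P(¬anomaly flag | ¬cosmic-ray hit) = 0.984·0.67 + 0.207624·0.33
        = 0.659280 + 0.068516 = 0.727796
Keeping only the real transient source-present terms gives 0.068516, so
  P(real transient source | ¬anomaly flag, ¬cosmic-ray hit) = 0.068516 / 0.727796 ≈ 0.094

Pr(real transient source | ¬anomaly flag, ¬cosmic-ray hit) ≈ 0.094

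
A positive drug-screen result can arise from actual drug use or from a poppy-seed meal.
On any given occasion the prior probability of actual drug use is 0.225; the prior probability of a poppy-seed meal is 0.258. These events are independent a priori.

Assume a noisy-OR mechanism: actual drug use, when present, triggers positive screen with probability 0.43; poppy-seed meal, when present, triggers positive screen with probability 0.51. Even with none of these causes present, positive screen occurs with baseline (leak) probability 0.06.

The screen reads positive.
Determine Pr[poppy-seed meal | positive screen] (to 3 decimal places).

Under noisy-OR, P(positive screen | causes) = 1 − (1−0.06)·∏(1−qᵢ) over the active causes.
P(positive screen) = 0.06*0.775*0.742 + 0.5394*0.775*0.258 + 0.4642*0.225*0.742 + 0.737458*0.225*0.258 = 0.034503 + 0.107853 + 0.077498 + 0.042809 = 0.262663
The poppy-seed meal-present share is 0.107853 + 0.042809 = 0.150662.
P(poppy-seed meal | positive screen) = 0.150662 / 0.262663 ≈ 0.574

Pr[poppy-seed meal | positive screen] ≈ 0.574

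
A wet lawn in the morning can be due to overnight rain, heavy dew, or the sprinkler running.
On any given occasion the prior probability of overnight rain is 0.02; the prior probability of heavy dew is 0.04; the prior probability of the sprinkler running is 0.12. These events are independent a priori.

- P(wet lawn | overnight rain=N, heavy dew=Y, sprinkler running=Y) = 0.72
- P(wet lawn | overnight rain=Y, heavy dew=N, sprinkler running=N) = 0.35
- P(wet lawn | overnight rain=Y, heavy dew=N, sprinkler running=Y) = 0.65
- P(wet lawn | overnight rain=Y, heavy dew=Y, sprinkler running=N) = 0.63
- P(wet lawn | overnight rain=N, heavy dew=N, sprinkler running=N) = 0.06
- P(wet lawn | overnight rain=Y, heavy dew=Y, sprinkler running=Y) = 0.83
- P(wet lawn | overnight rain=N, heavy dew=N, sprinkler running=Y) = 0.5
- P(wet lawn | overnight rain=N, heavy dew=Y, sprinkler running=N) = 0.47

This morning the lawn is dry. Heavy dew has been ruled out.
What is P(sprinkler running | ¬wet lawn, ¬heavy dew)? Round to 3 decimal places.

P(sprinkler running | ¬wet lawn, ¬heavy dew) ≈ 0.068

Enumerate the 4 (overnight rain, sprinkler running) configurations and weight by the priors:
  P(¬wet lawn | ¬heavy dew) = 0.94·0.98·0.88 + 0.5·0.98·0.12 + 0.65·0.02·0.88 + 0.35·0.02·0.12
        = 0.810656 + 0.058800 + 0.011440 + 0.000840 = 0.881736
The terms with sprinkler running present sum to 0.059640, so
  P(sprinkler running | ¬wet lawn, ¬heavy dew) = 0.059640 / 0.881736 ≈ 0.068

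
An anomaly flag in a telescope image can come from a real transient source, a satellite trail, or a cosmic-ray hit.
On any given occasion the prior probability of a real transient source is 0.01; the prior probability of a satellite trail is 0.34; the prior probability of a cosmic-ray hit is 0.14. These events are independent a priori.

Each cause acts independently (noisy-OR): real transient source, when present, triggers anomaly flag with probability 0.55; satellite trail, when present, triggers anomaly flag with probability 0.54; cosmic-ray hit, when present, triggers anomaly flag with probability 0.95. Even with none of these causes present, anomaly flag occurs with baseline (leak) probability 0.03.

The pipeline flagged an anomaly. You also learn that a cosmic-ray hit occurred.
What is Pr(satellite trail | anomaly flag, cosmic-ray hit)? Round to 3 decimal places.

Pr(satellite trail | anomaly flag, cosmic-ray hit) ≈ 0.346

Under noisy-OR, P(anomaly flag | causes) = 1 − (1−0.03)·∏(1−qᵢ) over the active causes.
Weight on satellite trail=true, given the evidence: 0.329090 + 0.003366 = 0.332456
Normalizer over all consistent configurations: 0.9515·0.99·0.66 + 0.97769·0.99·0.34 + 0.978175·0.01·0.66 + 0.989961·0.01·0.34 = 0.960622
Posterior = 0.332456 / 0.960622 ≈ 0.346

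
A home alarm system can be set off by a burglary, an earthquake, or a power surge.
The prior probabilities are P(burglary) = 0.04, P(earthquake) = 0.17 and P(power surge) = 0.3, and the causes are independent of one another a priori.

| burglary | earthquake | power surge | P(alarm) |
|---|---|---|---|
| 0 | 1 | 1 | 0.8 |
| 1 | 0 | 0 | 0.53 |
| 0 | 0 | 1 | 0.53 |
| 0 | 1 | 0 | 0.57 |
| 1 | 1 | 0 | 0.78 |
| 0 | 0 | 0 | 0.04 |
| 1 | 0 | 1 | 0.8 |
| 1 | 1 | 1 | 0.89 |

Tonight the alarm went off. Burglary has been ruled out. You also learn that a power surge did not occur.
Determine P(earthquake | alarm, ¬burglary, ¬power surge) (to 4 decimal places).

P(earthquake | alarm, ¬burglary, ¬power surge) ≈ 0.7448

P(alarm | ¬burglary, ¬power surge) = 0.04×0.83 + 0.57×0.17 = 0.033200 + 0.096900 = 0.130100
Restricting to configurations with earthquake present: 0.57×0.17 = 0.096900.
P(earthquake | alarm, ¬burglary, ¬power surge) = 0.096900 / 0.130100 ≈ 0.7448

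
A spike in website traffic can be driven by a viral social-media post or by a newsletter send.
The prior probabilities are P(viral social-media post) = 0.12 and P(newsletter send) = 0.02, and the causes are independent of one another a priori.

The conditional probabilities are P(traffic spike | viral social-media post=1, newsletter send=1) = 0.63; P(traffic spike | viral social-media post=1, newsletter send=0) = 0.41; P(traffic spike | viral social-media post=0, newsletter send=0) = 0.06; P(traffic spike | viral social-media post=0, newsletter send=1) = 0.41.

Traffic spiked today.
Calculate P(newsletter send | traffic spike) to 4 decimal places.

P(newsletter send | traffic spike) ≈ 0.0803

Numerator (weight on configurations with newsletter send): 0.007216 + 0.001512 = 0.008728
Denominator P(traffic spike): 0.06*0.88*0.98 + 0.41*0.88*0.02 + 0.41*0.12*0.98 + 0.63*0.12*0.02 = 0.108688
Posterior = 0.008728 / 0.108688 ≈ 0.0803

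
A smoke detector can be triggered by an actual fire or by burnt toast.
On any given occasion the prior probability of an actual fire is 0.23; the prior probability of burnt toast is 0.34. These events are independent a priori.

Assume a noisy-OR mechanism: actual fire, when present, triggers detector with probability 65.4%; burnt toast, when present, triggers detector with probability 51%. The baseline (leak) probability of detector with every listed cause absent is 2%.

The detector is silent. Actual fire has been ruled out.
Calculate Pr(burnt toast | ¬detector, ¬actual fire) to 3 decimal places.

Under noisy-OR, P(detector | causes) = 1 − (1−0.02)·∏(1−qᵢ) over the active causes.
P(¬detector | ¬actual fire) = 0.98×0.66 + 0.4802×0.34 = 0.646800 + 0.163268 = 0.810068
Of this, 0.163268 comes from 0.4802×0.34 (the burnt toast=true cases).
So P(burnt toast | ¬detector, ¬actual fire) = 0.163268/0.810068 ≈ 0.202.

Pr(burnt toast | ¬detector, ¬actual fire) ≈ 0.202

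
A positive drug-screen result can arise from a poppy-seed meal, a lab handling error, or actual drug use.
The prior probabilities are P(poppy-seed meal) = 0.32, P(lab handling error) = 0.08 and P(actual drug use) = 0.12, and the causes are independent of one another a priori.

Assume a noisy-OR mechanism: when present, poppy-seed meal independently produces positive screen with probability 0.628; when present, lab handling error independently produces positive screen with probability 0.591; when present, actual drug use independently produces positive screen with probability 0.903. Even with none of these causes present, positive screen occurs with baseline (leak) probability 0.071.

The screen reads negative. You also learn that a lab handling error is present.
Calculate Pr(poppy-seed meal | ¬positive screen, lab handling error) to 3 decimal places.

Under noisy-OR, P(positive screen | causes) = 1 − (1−0.071)·∏(1−qᵢ) over the active causes.
For the numerator, keep only poppy-seed meal=true terms: 0.039803 + 0.000527 = 0.040330
The normalizing constant is 0.379961·0.68·0.88 + 0.036856·0.68·0.12 + 0.141345·0.32·0.88 + 0.013711·0.32·0.12 = 0.270706
Posterior = 0.040330 / 0.270706 ≈ 0.149

Pr(poppy-seed meal | ¬positive screen, lab handling error) ≈ 0.149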